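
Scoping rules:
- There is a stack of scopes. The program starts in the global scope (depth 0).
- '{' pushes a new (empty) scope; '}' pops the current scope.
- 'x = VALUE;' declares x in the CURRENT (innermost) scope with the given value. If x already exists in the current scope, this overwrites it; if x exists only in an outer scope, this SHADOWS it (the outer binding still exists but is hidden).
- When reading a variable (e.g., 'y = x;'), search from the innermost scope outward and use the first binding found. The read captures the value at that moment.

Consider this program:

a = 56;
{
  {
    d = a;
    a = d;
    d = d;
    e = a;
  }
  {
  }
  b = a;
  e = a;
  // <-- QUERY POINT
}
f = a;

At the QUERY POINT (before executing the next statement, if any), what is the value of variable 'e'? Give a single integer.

Answer: 56

Derivation:
Step 1: declare a=56 at depth 0
Step 2: enter scope (depth=1)
Step 3: enter scope (depth=2)
Step 4: declare d=(read a)=56 at depth 2
Step 5: declare a=(read d)=56 at depth 2
Step 6: declare d=(read d)=56 at depth 2
Step 7: declare e=(read a)=56 at depth 2
Step 8: exit scope (depth=1)
Step 9: enter scope (depth=2)
Step 10: exit scope (depth=1)
Step 11: declare b=(read a)=56 at depth 1
Step 12: declare e=(read a)=56 at depth 1
Visible at query point: a=56 b=56 e=56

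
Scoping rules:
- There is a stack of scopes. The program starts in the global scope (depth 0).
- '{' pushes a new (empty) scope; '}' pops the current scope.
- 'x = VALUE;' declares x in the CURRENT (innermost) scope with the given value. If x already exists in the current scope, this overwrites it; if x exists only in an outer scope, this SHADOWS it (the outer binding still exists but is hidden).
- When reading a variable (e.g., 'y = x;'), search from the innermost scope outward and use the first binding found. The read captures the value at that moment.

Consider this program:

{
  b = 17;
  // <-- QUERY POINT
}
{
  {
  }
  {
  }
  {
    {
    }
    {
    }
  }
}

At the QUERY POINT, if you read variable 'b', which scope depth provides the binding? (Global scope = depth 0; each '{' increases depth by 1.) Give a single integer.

Answer: 1

Derivation:
Step 1: enter scope (depth=1)
Step 2: declare b=17 at depth 1
Visible at query point: b=17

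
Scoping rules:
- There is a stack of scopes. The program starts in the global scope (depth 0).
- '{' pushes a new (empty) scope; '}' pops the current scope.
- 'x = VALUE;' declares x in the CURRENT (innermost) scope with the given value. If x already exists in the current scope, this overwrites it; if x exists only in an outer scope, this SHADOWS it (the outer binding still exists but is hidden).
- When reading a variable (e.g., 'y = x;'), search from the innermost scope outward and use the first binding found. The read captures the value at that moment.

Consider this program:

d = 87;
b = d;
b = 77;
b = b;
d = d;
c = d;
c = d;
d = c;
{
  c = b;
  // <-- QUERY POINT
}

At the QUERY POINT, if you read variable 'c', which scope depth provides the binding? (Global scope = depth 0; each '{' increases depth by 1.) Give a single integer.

Answer: 1

Derivation:
Step 1: declare d=87 at depth 0
Step 2: declare b=(read d)=87 at depth 0
Step 3: declare b=77 at depth 0
Step 4: declare b=(read b)=77 at depth 0
Step 5: declare d=(read d)=87 at depth 0
Step 6: declare c=(read d)=87 at depth 0
Step 7: declare c=(read d)=87 at depth 0
Step 8: declare d=(read c)=87 at depth 0
Step 9: enter scope (depth=1)
Step 10: declare c=(read b)=77 at depth 1
Visible at query point: b=77 c=77 d=87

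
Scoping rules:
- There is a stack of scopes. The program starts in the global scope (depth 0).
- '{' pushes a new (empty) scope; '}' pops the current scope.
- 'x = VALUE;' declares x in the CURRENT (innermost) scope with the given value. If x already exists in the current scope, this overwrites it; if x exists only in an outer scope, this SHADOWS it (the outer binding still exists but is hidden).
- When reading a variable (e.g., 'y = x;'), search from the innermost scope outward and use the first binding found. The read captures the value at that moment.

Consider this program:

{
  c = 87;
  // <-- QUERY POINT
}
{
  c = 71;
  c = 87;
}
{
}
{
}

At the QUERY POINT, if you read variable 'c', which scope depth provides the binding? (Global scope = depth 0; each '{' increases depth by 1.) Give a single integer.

Answer: 1

Derivation:
Step 1: enter scope (depth=1)
Step 2: declare c=87 at depth 1
Visible at query point: c=87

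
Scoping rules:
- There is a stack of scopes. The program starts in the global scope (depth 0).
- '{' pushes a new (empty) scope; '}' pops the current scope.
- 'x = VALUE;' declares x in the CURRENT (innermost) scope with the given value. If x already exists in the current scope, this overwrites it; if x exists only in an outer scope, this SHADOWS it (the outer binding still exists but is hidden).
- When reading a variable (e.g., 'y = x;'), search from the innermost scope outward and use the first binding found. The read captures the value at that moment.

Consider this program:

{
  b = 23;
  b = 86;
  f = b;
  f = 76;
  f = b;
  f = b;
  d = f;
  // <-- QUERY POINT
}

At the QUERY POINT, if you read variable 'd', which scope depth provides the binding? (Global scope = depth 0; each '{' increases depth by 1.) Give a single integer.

Step 1: enter scope (depth=1)
Step 2: declare b=23 at depth 1
Step 3: declare b=86 at depth 1
Step 4: declare f=(read b)=86 at depth 1
Step 5: declare f=76 at depth 1
Step 6: declare f=(read b)=86 at depth 1
Step 7: declare f=(read b)=86 at depth 1
Step 8: declare d=(read f)=86 at depth 1
Visible at query point: b=86 d=86 f=86

Answer: 1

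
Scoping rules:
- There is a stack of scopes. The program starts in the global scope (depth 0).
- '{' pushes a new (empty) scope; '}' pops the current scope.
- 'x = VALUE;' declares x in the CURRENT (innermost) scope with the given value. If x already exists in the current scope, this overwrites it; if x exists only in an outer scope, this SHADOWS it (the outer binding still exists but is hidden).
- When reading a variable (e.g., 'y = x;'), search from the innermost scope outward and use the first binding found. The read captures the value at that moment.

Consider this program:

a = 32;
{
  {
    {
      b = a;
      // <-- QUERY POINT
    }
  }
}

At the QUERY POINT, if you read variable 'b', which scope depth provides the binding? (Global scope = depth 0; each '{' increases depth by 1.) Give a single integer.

Answer: 3

Derivation:
Step 1: declare a=32 at depth 0
Step 2: enter scope (depth=1)
Step 3: enter scope (depth=2)
Step 4: enter scope (depth=3)
Step 5: declare b=(read a)=32 at depth 3
Visible at query point: a=32 b=32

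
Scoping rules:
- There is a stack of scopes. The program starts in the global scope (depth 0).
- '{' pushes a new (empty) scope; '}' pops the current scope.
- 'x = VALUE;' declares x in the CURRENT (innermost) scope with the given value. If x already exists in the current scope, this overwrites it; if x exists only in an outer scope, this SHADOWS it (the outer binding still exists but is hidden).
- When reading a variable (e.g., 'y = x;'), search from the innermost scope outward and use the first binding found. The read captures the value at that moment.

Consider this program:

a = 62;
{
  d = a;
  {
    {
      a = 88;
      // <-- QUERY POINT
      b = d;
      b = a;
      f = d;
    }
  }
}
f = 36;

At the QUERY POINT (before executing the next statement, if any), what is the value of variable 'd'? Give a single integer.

Step 1: declare a=62 at depth 0
Step 2: enter scope (depth=1)
Step 3: declare d=(read a)=62 at depth 1
Step 4: enter scope (depth=2)
Step 5: enter scope (depth=3)
Step 6: declare a=88 at depth 3
Visible at query point: a=88 d=62

Answer: 62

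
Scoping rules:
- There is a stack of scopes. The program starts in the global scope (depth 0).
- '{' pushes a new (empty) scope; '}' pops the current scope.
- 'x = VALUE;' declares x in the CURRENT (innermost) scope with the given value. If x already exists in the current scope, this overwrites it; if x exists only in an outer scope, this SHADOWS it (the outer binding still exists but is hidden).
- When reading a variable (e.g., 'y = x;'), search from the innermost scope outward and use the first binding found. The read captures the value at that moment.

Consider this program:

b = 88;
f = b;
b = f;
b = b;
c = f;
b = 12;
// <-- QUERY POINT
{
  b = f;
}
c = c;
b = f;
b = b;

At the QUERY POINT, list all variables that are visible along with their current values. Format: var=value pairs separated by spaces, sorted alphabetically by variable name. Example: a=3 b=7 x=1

Answer: b=12 c=88 f=88

Derivation:
Step 1: declare b=88 at depth 0
Step 2: declare f=(read b)=88 at depth 0
Step 3: declare b=(read f)=88 at depth 0
Step 4: declare b=(read b)=88 at depth 0
Step 5: declare c=(read f)=88 at depth 0
Step 6: declare b=12 at depth 0
Visible at query point: b=12 c=88 f=88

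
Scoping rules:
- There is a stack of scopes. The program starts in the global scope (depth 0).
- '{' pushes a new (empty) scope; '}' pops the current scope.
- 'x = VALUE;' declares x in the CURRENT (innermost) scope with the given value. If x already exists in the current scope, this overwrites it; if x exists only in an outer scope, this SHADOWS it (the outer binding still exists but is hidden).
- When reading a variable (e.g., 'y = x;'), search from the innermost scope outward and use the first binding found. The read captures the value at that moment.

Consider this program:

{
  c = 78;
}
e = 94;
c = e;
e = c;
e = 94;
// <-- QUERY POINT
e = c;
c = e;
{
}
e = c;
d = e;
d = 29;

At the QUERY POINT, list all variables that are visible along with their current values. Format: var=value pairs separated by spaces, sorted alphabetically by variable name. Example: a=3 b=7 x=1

Answer: c=94 e=94

Derivation:
Step 1: enter scope (depth=1)
Step 2: declare c=78 at depth 1
Step 3: exit scope (depth=0)
Step 4: declare e=94 at depth 0
Step 5: declare c=(read e)=94 at depth 0
Step 6: declare e=(read c)=94 at depth 0
Step 7: declare e=94 at depth 0
Visible at query point: c=94 e=94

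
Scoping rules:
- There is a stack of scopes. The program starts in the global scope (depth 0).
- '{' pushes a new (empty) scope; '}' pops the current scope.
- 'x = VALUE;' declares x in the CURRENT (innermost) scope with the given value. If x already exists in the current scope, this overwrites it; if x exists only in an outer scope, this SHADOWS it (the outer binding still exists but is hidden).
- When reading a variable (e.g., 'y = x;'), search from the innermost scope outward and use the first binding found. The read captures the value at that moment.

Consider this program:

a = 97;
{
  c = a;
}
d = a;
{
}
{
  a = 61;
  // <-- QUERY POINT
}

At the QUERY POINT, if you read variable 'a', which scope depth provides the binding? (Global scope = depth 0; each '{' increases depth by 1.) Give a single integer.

Answer: 1

Derivation:
Step 1: declare a=97 at depth 0
Step 2: enter scope (depth=1)
Step 3: declare c=(read a)=97 at depth 1
Step 4: exit scope (depth=0)
Step 5: declare d=(read a)=97 at depth 0
Step 6: enter scope (depth=1)
Step 7: exit scope (depth=0)
Step 8: enter scope (depth=1)
Step 9: declare a=61 at depth 1
Visible at query point: a=61 d=97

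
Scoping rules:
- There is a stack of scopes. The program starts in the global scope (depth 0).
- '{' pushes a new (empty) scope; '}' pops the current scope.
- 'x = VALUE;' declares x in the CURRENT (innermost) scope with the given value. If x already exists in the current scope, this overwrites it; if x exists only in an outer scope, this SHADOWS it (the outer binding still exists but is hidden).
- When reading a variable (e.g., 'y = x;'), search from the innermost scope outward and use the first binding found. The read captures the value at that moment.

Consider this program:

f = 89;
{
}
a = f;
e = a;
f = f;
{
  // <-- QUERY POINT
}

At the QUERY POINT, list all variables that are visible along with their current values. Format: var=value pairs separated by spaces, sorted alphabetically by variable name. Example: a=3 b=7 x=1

Answer: a=89 e=89 f=89

Derivation:
Step 1: declare f=89 at depth 0
Step 2: enter scope (depth=1)
Step 3: exit scope (depth=0)
Step 4: declare a=(read f)=89 at depth 0
Step 5: declare e=(read a)=89 at depth 0
Step 6: declare f=(read f)=89 at depth 0
Step 7: enter scope (depth=1)
Visible at query point: a=89 e=89 f=89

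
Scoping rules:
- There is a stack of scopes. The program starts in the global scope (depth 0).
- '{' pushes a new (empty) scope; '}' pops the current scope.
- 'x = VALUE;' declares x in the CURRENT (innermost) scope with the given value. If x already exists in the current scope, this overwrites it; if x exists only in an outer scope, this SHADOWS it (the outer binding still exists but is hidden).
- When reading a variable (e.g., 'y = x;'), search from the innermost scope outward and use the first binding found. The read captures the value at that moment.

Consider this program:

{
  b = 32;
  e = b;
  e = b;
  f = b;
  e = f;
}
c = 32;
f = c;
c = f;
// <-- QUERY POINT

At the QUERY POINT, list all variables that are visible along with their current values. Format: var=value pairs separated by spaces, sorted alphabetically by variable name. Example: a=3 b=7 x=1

Step 1: enter scope (depth=1)
Step 2: declare b=32 at depth 1
Step 3: declare e=(read b)=32 at depth 1
Step 4: declare e=(read b)=32 at depth 1
Step 5: declare f=(read b)=32 at depth 1
Step 6: declare e=(read f)=32 at depth 1
Step 7: exit scope (depth=0)
Step 8: declare c=32 at depth 0
Step 9: declare f=(read c)=32 at depth 0
Step 10: declare c=(read f)=32 at depth 0
Visible at query point: c=32 f=32

Answer: c=32 f=32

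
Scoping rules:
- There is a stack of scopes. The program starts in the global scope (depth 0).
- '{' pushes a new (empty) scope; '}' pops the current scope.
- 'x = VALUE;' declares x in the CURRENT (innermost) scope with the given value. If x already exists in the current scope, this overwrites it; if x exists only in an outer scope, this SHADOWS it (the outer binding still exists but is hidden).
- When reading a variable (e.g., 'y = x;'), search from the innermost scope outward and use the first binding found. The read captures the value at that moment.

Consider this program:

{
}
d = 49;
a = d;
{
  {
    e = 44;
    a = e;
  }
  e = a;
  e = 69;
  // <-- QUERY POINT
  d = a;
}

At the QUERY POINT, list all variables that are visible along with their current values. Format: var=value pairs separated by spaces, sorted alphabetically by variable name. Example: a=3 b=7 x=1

Step 1: enter scope (depth=1)
Step 2: exit scope (depth=0)
Step 3: declare d=49 at depth 0
Step 4: declare a=(read d)=49 at depth 0
Step 5: enter scope (depth=1)
Step 6: enter scope (depth=2)
Step 7: declare e=44 at depth 2
Step 8: declare a=(read e)=44 at depth 2
Step 9: exit scope (depth=1)
Step 10: declare e=(read a)=49 at depth 1
Step 11: declare e=69 at depth 1
Visible at query point: a=49 d=49 e=69

Answer: a=49 d=49 e=69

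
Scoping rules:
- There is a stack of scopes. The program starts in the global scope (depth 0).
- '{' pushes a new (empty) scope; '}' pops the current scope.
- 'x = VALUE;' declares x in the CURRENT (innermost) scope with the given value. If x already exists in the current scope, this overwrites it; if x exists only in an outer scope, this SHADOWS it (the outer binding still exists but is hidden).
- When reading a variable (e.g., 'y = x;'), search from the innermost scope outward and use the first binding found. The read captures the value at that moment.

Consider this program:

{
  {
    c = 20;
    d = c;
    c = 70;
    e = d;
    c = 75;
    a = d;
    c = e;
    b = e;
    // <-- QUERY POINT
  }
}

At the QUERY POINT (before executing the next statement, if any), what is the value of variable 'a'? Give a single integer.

Step 1: enter scope (depth=1)
Step 2: enter scope (depth=2)
Step 3: declare c=20 at depth 2
Step 4: declare d=(read c)=20 at depth 2
Step 5: declare c=70 at depth 2
Step 6: declare e=(read d)=20 at depth 2
Step 7: declare c=75 at depth 2
Step 8: declare a=(read d)=20 at depth 2
Step 9: declare c=(read e)=20 at depth 2
Step 10: declare b=(read e)=20 at depth 2
Visible at query point: a=20 b=20 c=20 d=20 e=20

Answer: 20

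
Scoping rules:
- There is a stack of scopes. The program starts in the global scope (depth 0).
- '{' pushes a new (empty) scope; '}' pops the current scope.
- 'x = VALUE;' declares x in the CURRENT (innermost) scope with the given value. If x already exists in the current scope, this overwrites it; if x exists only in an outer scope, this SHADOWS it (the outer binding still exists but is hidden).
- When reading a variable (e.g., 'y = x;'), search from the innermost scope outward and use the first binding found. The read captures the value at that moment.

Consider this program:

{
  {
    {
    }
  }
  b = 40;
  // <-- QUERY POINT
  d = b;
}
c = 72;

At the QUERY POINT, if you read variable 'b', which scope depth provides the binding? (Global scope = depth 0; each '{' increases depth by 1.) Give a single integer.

Answer: 1

Derivation:
Step 1: enter scope (depth=1)
Step 2: enter scope (depth=2)
Step 3: enter scope (depth=3)
Step 4: exit scope (depth=2)
Step 5: exit scope (depth=1)
Step 6: declare b=40 at depth 1
Visible at query point: b=40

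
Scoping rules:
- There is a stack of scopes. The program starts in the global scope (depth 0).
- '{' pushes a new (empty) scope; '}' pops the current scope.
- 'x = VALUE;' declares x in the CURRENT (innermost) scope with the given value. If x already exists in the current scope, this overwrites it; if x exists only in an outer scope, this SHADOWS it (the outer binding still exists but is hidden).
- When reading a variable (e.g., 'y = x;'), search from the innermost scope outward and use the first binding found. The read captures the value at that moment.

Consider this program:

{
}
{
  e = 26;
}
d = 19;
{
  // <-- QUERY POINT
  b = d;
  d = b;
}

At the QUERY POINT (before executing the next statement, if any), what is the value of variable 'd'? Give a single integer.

Answer: 19

Derivation:
Step 1: enter scope (depth=1)
Step 2: exit scope (depth=0)
Step 3: enter scope (depth=1)
Step 4: declare e=26 at depth 1
Step 5: exit scope (depth=0)
Step 6: declare d=19 at depth 0
Step 7: enter scope (depth=1)
Visible at query point: d=19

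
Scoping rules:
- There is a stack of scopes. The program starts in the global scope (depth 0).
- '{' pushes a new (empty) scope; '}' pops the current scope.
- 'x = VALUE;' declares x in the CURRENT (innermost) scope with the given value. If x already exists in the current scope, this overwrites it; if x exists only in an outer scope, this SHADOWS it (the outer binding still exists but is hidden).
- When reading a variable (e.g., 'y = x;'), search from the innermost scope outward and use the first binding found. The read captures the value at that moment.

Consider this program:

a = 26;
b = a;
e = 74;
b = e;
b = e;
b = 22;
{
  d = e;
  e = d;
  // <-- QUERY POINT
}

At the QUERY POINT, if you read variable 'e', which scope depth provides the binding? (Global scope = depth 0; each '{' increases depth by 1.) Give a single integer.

Step 1: declare a=26 at depth 0
Step 2: declare b=(read a)=26 at depth 0
Step 3: declare e=74 at depth 0
Step 4: declare b=(read e)=74 at depth 0
Step 5: declare b=(read e)=74 at depth 0
Step 6: declare b=22 at depth 0
Step 7: enter scope (depth=1)
Step 8: declare d=(read e)=74 at depth 1
Step 9: declare e=(read d)=74 at depth 1
Visible at query point: a=26 b=22 d=74 e=74

Answer: 1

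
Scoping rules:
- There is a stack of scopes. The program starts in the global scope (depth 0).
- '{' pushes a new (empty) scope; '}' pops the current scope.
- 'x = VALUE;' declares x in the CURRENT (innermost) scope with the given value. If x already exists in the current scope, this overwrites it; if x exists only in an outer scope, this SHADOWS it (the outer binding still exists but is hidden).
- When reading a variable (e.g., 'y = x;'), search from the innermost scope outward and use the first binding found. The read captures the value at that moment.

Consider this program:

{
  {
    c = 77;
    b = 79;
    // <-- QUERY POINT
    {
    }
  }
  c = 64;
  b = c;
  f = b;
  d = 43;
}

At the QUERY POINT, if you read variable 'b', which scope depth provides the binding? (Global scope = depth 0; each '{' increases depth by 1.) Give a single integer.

Answer: 2

Derivation:
Step 1: enter scope (depth=1)
Step 2: enter scope (depth=2)
Step 3: declare c=77 at depth 2
Step 4: declare b=79 at depth 2
Visible at query point: b=79 c=77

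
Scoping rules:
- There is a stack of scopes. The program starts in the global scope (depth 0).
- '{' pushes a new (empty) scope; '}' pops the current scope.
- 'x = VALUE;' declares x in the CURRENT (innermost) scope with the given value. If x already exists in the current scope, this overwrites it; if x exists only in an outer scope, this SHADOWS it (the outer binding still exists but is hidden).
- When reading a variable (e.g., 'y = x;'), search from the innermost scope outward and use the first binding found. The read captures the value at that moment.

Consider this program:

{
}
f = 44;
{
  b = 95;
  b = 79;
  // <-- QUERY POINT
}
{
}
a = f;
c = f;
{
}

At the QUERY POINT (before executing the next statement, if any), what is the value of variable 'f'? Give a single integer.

Answer: 44

Derivation:
Step 1: enter scope (depth=1)
Step 2: exit scope (depth=0)
Step 3: declare f=44 at depth 0
Step 4: enter scope (depth=1)
Step 5: declare b=95 at depth 1
Step 6: declare b=79 at depth 1
Visible at query point: b=79 f=44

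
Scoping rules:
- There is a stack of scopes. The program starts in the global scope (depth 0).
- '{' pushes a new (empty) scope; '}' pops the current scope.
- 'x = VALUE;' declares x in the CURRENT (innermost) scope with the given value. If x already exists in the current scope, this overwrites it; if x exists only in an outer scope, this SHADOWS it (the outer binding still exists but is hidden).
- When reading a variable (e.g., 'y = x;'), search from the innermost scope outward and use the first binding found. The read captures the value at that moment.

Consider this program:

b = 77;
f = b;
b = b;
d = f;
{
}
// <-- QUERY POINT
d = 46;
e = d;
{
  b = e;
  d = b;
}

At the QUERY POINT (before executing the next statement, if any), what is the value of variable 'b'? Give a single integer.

Step 1: declare b=77 at depth 0
Step 2: declare f=(read b)=77 at depth 0
Step 3: declare b=(read b)=77 at depth 0
Step 4: declare d=(read f)=77 at depth 0
Step 5: enter scope (depth=1)
Step 6: exit scope (depth=0)
Visible at query point: b=77 d=77 f=77

Answer: 77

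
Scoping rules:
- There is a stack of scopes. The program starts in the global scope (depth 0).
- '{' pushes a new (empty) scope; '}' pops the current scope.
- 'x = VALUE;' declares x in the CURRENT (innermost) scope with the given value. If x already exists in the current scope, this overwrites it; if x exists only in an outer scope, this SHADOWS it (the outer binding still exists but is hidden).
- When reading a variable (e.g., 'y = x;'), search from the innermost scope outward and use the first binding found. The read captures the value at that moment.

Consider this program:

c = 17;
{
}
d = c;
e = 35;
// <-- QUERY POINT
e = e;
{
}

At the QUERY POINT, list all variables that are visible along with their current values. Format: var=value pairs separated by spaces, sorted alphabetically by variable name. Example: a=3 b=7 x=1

Answer: c=17 d=17 e=35

Derivation:
Step 1: declare c=17 at depth 0
Step 2: enter scope (depth=1)
Step 3: exit scope (depth=0)
Step 4: declare d=(read c)=17 at depth 0
Step 5: declare e=35 at depth 0
Visible at query point: c=17 d=17 e=35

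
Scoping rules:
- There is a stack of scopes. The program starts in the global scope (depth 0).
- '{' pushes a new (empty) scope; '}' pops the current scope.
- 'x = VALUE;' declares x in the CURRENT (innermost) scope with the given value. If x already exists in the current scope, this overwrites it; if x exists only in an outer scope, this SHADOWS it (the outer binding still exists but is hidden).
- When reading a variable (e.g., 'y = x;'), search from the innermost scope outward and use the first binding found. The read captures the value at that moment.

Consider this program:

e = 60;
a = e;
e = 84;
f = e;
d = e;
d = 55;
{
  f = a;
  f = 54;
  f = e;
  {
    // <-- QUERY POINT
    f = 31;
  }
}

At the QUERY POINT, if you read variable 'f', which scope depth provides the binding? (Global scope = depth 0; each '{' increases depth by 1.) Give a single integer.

Step 1: declare e=60 at depth 0
Step 2: declare a=(read e)=60 at depth 0
Step 3: declare e=84 at depth 0
Step 4: declare f=(read e)=84 at depth 0
Step 5: declare d=(read e)=84 at depth 0
Step 6: declare d=55 at depth 0
Step 7: enter scope (depth=1)
Step 8: declare f=(read a)=60 at depth 1
Step 9: declare f=54 at depth 1
Step 10: declare f=(read e)=84 at depth 1
Step 11: enter scope (depth=2)
Visible at query point: a=60 d=55 e=84 f=84

Answer: 1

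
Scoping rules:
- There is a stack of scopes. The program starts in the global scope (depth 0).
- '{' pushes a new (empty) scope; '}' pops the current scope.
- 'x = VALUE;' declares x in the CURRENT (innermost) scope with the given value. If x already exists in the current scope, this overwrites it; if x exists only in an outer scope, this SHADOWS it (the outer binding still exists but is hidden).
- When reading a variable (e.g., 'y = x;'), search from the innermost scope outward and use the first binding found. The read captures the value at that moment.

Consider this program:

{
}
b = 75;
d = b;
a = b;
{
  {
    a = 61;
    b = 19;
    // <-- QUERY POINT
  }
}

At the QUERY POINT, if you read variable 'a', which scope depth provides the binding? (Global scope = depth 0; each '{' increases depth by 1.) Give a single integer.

Answer: 2

Derivation:
Step 1: enter scope (depth=1)
Step 2: exit scope (depth=0)
Step 3: declare b=75 at depth 0
Step 4: declare d=(read b)=75 at depth 0
Step 5: declare a=(read b)=75 at depth 0
Step 6: enter scope (depth=1)
Step 7: enter scope (depth=2)
Step 8: declare a=61 at depth 2
Step 9: declare b=19 at depth 2
Visible at query point: a=61 b=19 d=75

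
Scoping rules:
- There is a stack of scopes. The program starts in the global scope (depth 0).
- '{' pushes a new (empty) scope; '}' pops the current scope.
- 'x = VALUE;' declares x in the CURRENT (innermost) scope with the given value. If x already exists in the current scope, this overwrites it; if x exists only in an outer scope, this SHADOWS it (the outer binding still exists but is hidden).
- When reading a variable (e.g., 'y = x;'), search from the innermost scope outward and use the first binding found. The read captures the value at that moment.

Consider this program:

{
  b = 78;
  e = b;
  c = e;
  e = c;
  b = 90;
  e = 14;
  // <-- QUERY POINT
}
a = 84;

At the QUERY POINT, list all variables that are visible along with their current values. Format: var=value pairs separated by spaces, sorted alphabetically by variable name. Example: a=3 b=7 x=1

Step 1: enter scope (depth=1)
Step 2: declare b=78 at depth 1
Step 3: declare e=(read b)=78 at depth 1
Step 4: declare c=(read e)=78 at depth 1
Step 5: declare e=(read c)=78 at depth 1
Step 6: declare b=90 at depth 1
Step 7: declare e=14 at depth 1
Visible at query point: b=90 c=78 e=14

Answer: b=90 c=78 e=14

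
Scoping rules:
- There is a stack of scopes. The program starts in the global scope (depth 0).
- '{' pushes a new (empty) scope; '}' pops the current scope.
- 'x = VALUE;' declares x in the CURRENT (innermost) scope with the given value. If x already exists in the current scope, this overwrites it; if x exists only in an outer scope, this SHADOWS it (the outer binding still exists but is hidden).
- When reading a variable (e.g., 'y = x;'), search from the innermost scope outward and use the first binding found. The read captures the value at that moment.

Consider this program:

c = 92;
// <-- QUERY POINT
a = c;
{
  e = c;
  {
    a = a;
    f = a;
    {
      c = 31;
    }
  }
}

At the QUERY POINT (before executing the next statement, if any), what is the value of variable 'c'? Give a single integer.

Step 1: declare c=92 at depth 0
Visible at query point: c=92

Answer: 92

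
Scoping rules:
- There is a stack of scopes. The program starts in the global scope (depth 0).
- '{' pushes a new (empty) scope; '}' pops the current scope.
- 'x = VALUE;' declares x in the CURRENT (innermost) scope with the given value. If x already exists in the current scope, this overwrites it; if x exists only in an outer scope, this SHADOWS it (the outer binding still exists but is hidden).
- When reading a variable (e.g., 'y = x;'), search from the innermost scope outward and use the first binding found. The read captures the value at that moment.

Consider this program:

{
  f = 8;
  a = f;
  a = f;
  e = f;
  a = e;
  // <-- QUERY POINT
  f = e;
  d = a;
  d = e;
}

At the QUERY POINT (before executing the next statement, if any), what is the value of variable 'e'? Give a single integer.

Step 1: enter scope (depth=1)
Step 2: declare f=8 at depth 1
Step 3: declare a=(read f)=8 at depth 1
Step 4: declare a=(read f)=8 at depth 1
Step 5: declare e=(read f)=8 at depth 1
Step 6: declare a=(read e)=8 at depth 1
Visible at query point: a=8 e=8 f=8

Answer: 8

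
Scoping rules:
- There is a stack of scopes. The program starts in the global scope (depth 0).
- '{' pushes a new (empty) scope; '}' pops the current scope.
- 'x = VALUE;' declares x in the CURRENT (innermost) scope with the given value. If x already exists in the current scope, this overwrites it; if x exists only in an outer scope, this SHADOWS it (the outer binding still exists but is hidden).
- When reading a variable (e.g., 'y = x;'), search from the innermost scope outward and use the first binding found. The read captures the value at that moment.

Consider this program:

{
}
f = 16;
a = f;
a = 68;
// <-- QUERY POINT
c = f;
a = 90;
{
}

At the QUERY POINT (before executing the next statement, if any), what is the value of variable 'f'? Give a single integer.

Step 1: enter scope (depth=1)
Step 2: exit scope (depth=0)
Step 3: declare f=16 at depth 0
Step 4: declare a=(read f)=16 at depth 0
Step 5: declare a=68 at depth 0
Visible at query point: a=68 f=16

Answer: 16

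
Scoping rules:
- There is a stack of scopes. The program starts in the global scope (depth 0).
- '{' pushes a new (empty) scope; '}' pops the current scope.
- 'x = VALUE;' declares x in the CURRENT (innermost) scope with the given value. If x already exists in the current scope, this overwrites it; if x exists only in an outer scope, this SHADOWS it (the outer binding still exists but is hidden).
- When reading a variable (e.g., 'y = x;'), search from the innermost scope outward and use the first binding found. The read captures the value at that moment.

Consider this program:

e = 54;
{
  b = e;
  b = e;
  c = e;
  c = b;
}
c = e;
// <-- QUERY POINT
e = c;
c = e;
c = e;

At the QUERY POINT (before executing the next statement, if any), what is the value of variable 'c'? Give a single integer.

Answer: 54

Derivation:
Step 1: declare e=54 at depth 0
Step 2: enter scope (depth=1)
Step 3: declare b=(read e)=54 at depth 1
Step 4: declare b=(read e)=54 at depth 1
Step 5: declare c=(read e)=54 at depth 1
Step 6: declare c=(read b)=54 at depth 1
Step 7: exit scope (depth=0)
Step 8: declare c=(read e)=54 at depth 0
Visible at query point: c=54 e=54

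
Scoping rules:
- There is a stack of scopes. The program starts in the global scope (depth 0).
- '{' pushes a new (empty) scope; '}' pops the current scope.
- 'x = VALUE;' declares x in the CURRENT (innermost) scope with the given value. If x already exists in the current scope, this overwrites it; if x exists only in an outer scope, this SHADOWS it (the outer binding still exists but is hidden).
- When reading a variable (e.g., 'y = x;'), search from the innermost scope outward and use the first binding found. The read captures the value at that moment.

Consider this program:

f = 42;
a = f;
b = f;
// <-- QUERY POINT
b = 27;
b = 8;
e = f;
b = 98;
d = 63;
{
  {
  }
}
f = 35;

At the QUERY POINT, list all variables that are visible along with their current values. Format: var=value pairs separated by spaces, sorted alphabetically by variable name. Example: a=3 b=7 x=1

Answer: a=42 b=42 f=42

Derivation:
Step 1: declare f=42 at depth 0
Step 2: declare a=(read f)=42 at depth 0
Step 3: declare b=(read f)=42 at depth 0
Visible at query point: a=42 b=42 f=42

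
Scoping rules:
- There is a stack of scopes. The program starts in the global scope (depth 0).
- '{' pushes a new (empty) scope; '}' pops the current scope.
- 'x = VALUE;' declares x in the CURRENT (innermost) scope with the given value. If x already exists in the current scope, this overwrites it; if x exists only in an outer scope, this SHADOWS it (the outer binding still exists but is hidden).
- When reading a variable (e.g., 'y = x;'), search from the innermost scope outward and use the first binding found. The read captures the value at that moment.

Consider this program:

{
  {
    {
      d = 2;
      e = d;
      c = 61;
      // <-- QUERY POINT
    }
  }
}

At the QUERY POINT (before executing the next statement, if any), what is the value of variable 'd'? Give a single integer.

Answer: 2

Derivation:
Step 1: enter scope (depth=1)
Step 2: enter scope (depth=2)
Step 3: enter scope (depth=3)
Step 4: declare d=2 at depth 3
Step 5: declare e=(read d)=2 at depth 3
Step 6: declare c=61 at depth 3
Visible at query point: c=61 d=2 e=2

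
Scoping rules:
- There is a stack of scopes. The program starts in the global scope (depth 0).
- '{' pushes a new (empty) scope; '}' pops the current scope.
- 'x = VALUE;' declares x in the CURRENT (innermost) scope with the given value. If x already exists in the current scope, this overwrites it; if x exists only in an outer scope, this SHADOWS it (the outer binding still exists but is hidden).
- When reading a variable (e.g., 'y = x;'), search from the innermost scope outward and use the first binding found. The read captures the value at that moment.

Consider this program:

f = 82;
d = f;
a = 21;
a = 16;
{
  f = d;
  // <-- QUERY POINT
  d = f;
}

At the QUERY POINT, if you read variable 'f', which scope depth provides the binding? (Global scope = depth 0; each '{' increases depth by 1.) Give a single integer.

Answer: 1

Derivation:
Step 1: declare f=82 at depth 0
Step 2: declare d=(read f)=82 at depth 0
Step 3: declare a=21 at depth 0
Step 4: declare a=16 at depth 0
Step 5: enter scope (depth=1)
Step 6: declare f=(read d)=82 at depth 1
Visible at query point: a=16 d=82 f=82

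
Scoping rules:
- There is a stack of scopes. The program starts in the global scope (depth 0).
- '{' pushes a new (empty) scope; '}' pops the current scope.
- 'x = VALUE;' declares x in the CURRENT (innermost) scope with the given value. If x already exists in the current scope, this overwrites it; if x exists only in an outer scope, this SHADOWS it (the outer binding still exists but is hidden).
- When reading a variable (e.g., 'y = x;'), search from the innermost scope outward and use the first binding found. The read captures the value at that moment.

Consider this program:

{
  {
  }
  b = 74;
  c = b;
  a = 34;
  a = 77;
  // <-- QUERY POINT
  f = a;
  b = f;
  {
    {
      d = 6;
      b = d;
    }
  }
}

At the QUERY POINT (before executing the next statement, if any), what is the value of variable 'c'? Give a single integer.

Answer: 74

Derivation:
Step 1: enter scope (depth=1)
Step 2: enter scope (depth=2)
Step 3: exit scope (depth=1)
Step 4: declare b=74 at depth 1
Step 5: declare c=(read b)=74 at depth 1
Step 6: declare a=34 at depth 1
Step 7: declare a=77 at depth 1
Visible at query point: a=77 b=74 c=74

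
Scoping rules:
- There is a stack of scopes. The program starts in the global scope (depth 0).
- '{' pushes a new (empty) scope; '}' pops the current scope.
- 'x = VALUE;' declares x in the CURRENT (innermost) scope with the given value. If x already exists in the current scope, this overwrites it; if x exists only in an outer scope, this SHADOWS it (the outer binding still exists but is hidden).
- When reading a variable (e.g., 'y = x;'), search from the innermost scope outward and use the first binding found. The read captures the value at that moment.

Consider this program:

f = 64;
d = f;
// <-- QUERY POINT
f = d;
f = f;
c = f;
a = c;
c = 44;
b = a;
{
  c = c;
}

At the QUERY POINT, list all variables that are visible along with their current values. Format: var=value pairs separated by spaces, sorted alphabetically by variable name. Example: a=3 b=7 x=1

Step 1: declare f=64 at depth 0
Step 2: declare d=(read f)=64 at depth 0
Visible at query point: d=64 f=64

Answer: d=64 f=64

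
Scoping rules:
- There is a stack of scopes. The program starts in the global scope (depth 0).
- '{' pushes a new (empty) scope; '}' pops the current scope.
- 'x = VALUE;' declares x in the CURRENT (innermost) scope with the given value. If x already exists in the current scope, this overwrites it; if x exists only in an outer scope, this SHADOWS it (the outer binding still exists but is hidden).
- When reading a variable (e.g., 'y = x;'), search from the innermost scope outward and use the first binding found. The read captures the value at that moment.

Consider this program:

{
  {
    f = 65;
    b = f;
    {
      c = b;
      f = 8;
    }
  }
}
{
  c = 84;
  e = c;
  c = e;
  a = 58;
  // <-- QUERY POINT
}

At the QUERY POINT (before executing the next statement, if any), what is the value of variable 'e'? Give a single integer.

Answer: 84

Derivation:
Step 1: enter scope (depth=1)
Step 2: enter scope (depth=2)
Step 3: declare f=65 at depth 2
Step 4: declare b=(read f)=65 at depth 2
Step 5: enter scope (depth=3)
Step 6: declare c=(read b)=65 at depth 3
Step 7: declare f=8 at depth 3
Step 8: exit scope (depth=2)
Step 9: exit scope (depth=1)
Step 10: exit scope (depth=0)
Step 11: enter scope (depth=1)
Step 12: declare c=84 at depth 1
Step 13: declare e=(read c)=84 at depth 1
Step 14: declare c=(read e)=84 at depth 1
Step 15: declare a=58 at depth 1
Visible at query point: a=58 c=84 e=84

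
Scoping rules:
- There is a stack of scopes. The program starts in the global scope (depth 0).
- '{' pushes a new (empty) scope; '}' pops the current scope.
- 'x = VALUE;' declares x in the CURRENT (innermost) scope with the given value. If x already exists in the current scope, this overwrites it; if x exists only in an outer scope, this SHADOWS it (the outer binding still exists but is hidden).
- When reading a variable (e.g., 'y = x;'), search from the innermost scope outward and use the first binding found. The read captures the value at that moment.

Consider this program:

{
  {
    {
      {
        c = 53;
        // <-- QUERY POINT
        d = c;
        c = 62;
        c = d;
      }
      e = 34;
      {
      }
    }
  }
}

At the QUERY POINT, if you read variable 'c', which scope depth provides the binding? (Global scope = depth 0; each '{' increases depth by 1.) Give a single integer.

Step 1: enter scope (depth=1)
Step 2: enter scope (depth=2)
Step 3: enter scope (depth=3)
Step 4: enter scope (depth=4)
Step 5: declare c=53 at depth 4
Visible at query point: c=53

Answer: 4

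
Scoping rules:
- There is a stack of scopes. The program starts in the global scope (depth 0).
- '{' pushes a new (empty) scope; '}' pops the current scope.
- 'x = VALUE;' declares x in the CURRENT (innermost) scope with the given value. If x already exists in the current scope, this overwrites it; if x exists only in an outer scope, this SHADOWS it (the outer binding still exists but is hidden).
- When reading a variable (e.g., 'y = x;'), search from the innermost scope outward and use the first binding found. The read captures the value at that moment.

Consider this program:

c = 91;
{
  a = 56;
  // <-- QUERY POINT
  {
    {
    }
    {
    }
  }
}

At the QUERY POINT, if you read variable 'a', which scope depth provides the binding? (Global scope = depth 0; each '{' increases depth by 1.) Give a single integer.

Step 1: declare c=91 at depth 0
Step 2: enter scope (depth=1)
Step 3: declare a=56 at depth 1
Visible at query point: a=56 c=91

Answer: 1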